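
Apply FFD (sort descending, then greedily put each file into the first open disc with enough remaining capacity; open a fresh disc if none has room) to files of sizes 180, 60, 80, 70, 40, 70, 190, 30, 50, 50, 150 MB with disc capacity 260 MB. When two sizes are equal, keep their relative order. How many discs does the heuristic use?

Sorted descending: 190, 180, 150, 80, 70, 70, 60, 50, 50, 40, 30.
  190 → disc 1 (new)  [load 190/260]
  180 → disc 2 (new)  [load 180/260]
  150 → disc 3 (new)  [load 150/260]
  80 → disc 2  [load 260/260]
  70 → disc 1  [load 260/260]
  70 → disc 3  [load 220/260]
  60 → disc 4 (new)  [load 60/260]
  50 → disc 4  [load 110/260]
  50 → disc 4  [load 160/260]
  40 → disc 3  [load 260/260]
  30 → disc 4  [load 190/260]
4 discs opened.

4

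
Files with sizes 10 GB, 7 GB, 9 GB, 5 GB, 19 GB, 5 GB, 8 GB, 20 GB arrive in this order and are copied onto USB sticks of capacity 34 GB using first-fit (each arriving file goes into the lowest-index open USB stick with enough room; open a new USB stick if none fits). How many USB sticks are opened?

  10 → USB stick 1 (new)  [load 10/34]
  7 → USB stick 1  [load 17/34]
  9 → USB stick 1  [load 26/34]
  5 → USB stick 1  [load 31/34]
  19 → USB stick 2 (new)  [load 19/34]
  5 → USB stick 2  [load 24/34]
  8 → USB stick 2  [load 32/34]
  20 → USB stick 3 (new)  [load 20/34]
3 USB sticks opened.

3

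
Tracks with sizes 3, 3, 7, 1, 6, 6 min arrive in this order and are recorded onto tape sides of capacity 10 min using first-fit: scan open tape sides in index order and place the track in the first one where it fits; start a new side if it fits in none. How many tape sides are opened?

  3 → side 1 (new)  [load 3/10]
  3 → side 1  [load 6/10]
  7 → side 2 (new)  [load 7/10]
  1 → side 1  [load 7/10]
  6 → side 3 (new)  [load 6/10]
  6 → side 4 (new)  [load 6/10]
4 tape sides opened.

4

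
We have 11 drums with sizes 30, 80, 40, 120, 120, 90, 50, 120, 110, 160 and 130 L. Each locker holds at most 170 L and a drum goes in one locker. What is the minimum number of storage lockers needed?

7

Total = 160 + 130 + 120 + 120 + 120 + 110 + 90 + 80 + 50 + 40 + 30 = 1050 L.
Lower bound: ⌈1050/170⌉ = 7 storage lockers.
A packing using 7 storage lockers:
  locker 1: 160 = 160
  locker 2: 130 + 40 = 170
  locker 3: 120 + 50 = 170
  locker 4: 120 + 30 = 150
  locker 5: 120 = 120
  locker 6: 110 = 110
  locker 7: 90 + 80 = 170
This matches the lower bound, so 7 is optimal.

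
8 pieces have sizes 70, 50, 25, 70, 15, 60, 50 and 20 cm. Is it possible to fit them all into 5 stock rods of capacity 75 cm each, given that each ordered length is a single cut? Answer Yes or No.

A valid assignment using 5 stock rods:
  stock rod 1: 70 = 70
  stock rod 2: 70 = 70
  stock rod 3: 60 + 15 = 75
  stock rod 4: 50 + 25 = 75
  stock rod 5: 50 + 20 = 70
Every load is within 75 cm, so 5 stock rods suffice.

Yes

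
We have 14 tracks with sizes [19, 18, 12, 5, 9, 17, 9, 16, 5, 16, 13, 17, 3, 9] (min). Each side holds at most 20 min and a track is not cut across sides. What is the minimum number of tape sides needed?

10

Total = 19 + 18 + 17 + 17 + 16 + 16 + 13 + 12 + 9 + 9 + 9 + 5 + 5 + 3 = 168 min.
Lower bound: ⌈168/20⌉ = 9 tape sides.
A packing using 10 tape sides:
  side 1: 19 = 19
  side 2: 18 = 18
  side 3: 17 + 3 = 20
  side 4: 17 = 17
  side 5: 16 = 16
  side 6: 16 = 16
  side 7: 13 + 5 = 18
  side 8: 12 + 5 = 17
  side 9: 9 + 9 = 18
  side 10: 9 = 9
No arrangement into 9 tape sides stays within capacity, so 10 is optimal.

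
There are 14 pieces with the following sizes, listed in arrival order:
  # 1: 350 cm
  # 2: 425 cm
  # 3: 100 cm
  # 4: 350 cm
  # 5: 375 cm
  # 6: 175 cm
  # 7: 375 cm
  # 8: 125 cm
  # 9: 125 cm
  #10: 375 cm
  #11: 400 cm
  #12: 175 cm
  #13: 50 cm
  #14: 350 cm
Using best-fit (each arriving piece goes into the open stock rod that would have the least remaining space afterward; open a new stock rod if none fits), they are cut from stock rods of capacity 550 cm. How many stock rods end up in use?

8

  350 → stock rod 1 (new)  [load 350/550]
  425 → stock rod 2 (new)  [load 425/550]
  100 → stock rod 2  [load 525/550]
  350 → stock rod 3 (new)  [load 350/550]
  375 → stock rod 4 (new)  [load 375/550]
  175 → stock rod 4  [load 550/550]
  375 → stock rod 5 (new)  [load 375/550]
  125 → stock rod 5  [load 500/550]
  125 → stock rod 1  [load 475/550]
  375 → stock rod 6 (new)  [load 375/550]
  400 → stock rod 7 (new)  [load 400/550]
  175 → stock rod 6  [load 550/550]
  50 → stock rod 5  [load 550/550]
  350 → stock rod 8 (new)  [load 350/550]
8 stock rods opened.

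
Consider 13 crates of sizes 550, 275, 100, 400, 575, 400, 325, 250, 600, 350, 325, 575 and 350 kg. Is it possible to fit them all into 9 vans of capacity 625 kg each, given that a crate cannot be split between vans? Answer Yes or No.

No

Total = 5075 kg; ⌈5075/625⌉ = 9.
10 crates each exceed half the capacity and cannot share a van, forcing at least 10 vans.
At least 10 vans are required, but only 9 are allowed.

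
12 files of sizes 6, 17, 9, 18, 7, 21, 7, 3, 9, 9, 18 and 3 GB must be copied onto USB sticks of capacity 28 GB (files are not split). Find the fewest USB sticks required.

5

Total = 21 + 18 + 18 + 17 + 9 + 9 + 9 + 7 + 7 + 6 + 3 + 3 = 127 GB.
Lower bound: ⌈127/28⌉ = 5 USB sticks.
A packing using 5 USB sticks:
  USB stick 1: 21 + 7 = 28
  USB stick 2: 18 + 9 = 27
  USB stick 3: 18 + 9 = 27
  USB stick 4: 17 + 9 = 26
  USB stick 5: 7 + 6 + 3 + 3 = 19
This matches the lower bound, so 5 is optimal.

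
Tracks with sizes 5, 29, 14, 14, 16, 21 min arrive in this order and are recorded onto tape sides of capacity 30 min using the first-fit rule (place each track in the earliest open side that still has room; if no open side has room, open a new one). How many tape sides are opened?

4

  5 → side 1 (new)  [load 5/30]
  29 → side 2 (new)  [load 29/30]
  14 → side 1  [load 19/30]
  14 → side 3 (new)  [load 14/30]
  16 → side 3  [load 30/30]
  21 → side 4 (new)  [load 21/30]
4 tape sides opened.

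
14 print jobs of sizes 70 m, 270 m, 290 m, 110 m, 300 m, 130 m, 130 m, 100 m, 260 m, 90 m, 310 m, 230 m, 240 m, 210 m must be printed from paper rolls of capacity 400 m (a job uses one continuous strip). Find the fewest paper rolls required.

Total = 310 + 300 + 290 + 270 + 260 + 240 + 230 + 210 + 130 + 130 + 110 + 100 + 90 + 70 = 2740 m.
Lower bound: ⌈2740/400⌉ = 7 paper rolls.
Also, 8 print jobs each exceed 200 m, and no two of those can share a roll, so at least 8 paper rolls are needed.
A packing using 8 paper rolls:
  roll 1: 310 + 90 = 400
  roll 2: 300 + 100 = 400
  roll 3: 290 + 110 = 400
  roll 4: 270 + 130 = 400
  roll 5: 260 + 130 = 390
  roll 6: 240 + 70 = 310
  roll 7: 230 = 230
  roll 8: 210 = 210
This matches the lower bound, so 8 is optimal.

8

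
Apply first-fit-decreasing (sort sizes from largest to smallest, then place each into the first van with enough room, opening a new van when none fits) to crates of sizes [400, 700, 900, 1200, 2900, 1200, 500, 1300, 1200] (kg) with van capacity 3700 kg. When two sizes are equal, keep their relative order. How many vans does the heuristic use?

Sorted descending: 2900, 1300, 1200, 1200, 1200, 900, 700, 500, 400.
  2900 → van 1 (new)  [load 2900/3700]
  1300 → van 2 (new)  [load 1300/3700]
  1200 → van 2  [load 2500/3700]
  1200 → van 2  [load 3700/3700]
  1200 → van 3 (new)  [load 1200/3700]
  900 → van 3  [load 2100/3700]
  700 → van 1  [load 3600/3700]
  500 → van 3  [load 2600/3700]
  400 → van 3  [load 3000/3700]
3 vans opened.

3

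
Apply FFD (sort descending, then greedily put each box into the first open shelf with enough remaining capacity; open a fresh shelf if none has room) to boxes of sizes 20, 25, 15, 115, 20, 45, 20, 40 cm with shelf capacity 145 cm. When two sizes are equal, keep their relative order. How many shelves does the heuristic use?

3

Sorted descending: 115, 45, 40, 25, 20, 20, 20, 15.
  115 → shelf 1 (new)  [load 115/145]
  45 → shelf 2 (new)  [load 45/145]
  40 → shelf 2  [load 85/145]
  25 → shelf 1  [load 140/145]
  20 → shelf 2  [load 105/145]
  20 → shelf 2  [load 125/145]
  20 → shelf 2  [load 145/145]
  15 → shelf 3 (new)  [load 15/145]
3 shelves opened.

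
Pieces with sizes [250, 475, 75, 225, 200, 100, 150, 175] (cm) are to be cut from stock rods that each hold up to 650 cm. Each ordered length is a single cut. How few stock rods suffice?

Total = 475 + 250 + 225 + 200 + 175 + 150 + 100 + 75 = 1650 cm.
Lower bound: ⌈1650/650⌉ = 3 stock rods.
A packing using 3 stock rods:
  stock rod 1: 475 + 175 = 650
  stock rod 2: 250 + 225 + 150 = 625
  stock rod 3: 200 + 100 + 75 = 375
This matches the lower bound, so 3 is optimal.

3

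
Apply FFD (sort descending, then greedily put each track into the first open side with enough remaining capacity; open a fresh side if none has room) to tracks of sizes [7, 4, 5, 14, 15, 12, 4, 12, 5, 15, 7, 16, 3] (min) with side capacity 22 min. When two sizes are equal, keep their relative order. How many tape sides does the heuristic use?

Sorted descending: 16, 15, 15, 14, 12, 12, 7, 7, 5, 5, 4, 4, 3.
  16 → side 1 (new)  [load 16/22]
  15 → side 2 (new)  [load 15/22]
  15 → side 3 (new)  [load 15/22]
  14 → side 4 (new)  [load 14/22]
  12 → side 5 (new)  [load 12/22]
  12 → side 6 (new)  [load 12/22]
  7 → side 2  [load 22/22]
  7 → side 3  [load 22/22]
  5 → side 1  [load 21/22]
  5 → side 4  [load 19/22]
  4 → side 5  [load 16/22]
  4 → side 5  [load 20/22]
  3 → side 4  [load 22/22]
6 tape sides opened.

6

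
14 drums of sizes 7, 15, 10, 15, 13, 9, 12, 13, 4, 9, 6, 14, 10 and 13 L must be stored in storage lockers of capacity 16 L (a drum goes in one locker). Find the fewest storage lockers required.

11

Total = 15 + 15 + 14 + 13 + 13 + 13 + 12 + 10 + 10 + 9 + 9 + 7 + 6 + 4 = 150 L.
Lower bound: ⌈150/16⌉ = 10 storage lockers.
Also, 11 drums each exceed 8 L, and no two of those can share a locker, so at least 11 storage lockers are needed.
A packing using 11 storage lockers:
  locker 1: 15 = 15
  locker 2: 15 = 15
  locker 3: 14 = 14
  locker 4: 13 = 13
  locker 5: 13 = 13
  locker 6: 13 = 13
  locker 7: 12 + 4 = 16
  locker 8: 10 + 6 = 16
  locker 9: 10 = 10
  locker 10: 9 + 7 = 16
  locker 11: 9 = 9
This matches the lower bound, so 11 is optimal.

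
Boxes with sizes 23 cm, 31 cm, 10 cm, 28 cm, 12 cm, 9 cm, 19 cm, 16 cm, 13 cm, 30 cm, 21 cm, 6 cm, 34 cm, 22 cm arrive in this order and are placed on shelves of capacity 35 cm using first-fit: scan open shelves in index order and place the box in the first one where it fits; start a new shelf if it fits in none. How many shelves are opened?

  23 → shelf 1 (new)  [load 23/35]
  31 → shelf 2 (new)  [load 31/35]
  10 → shelf 1  [load 33/35]
  28 → shelf 3 (new)  [load 28/35]
  12 → shelf 4 (new)  [load 12/35]
  9 → shelf 4  [load 21/35]
  19 → shelf 5 (new)  [load 19/35]
  16 → shelf 5  [load 35/35]
  13 → shelf 4  [load 34/35]
  30 → shelf 6 (new)  [load 30/35]
  21 → shelf 7 (new)  [load 21/35]
  6 → shelf 3  [load 34/35]
  34 → shelf 8 (new)  [load 34/35]
  22 → shelf 9 (new)  [load 22/35]
9 shelves opened.

9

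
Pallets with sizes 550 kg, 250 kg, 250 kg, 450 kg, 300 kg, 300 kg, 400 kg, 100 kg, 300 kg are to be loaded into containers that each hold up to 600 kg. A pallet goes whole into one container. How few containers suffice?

Total = 550 + 450 + 400 + 300 + 300 + 300 + 250 + 250 + 100 = 2900 kg.
Lower bound: ⌈2900/600⌉ = 5 containers.
A packing using 6 containers:
  container 1: 550 = 550
  container 2: 450 + 100 = 550
  container 3: 400 = 400
  container 4: 300 + 300 = 600
  container 5: 300 + 250 = 550
  container 6: 250 = 250
No arrangement into 5 containers stays within capacity, so 6 is optimal.

6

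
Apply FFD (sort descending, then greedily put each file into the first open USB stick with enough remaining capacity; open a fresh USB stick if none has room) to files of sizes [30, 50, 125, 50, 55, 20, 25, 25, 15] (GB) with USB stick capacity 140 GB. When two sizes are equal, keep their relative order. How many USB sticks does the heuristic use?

3

Sorted descending: 125, 55, 50, 50, 30, 25, 25, 20, 15.
  125 → USB stick 1 (new)  [load 125/140]
  55 → USB stick 2 (new)  [load 55/140]
  50 → USB stick 2  [load 105/140]
  50 → USB stick 3 (new)  [load 50/140]
  30 → USB stick 2  [load 135/140]
  25 → USB stick 3  [load 75/140]
  25 → USB stick 3  [load 100/140]
  20 → USB stick 3  [load 120/140]
  15 → USB stick 1  [load 140/140]
3 USB sticks opened.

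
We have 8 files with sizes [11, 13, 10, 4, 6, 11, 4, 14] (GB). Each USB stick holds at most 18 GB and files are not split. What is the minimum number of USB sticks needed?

5

Total = 14 + 13 + 11 + 11 + 10 + 6 + 4 + 4 = 73 GB.
Lower bound: ⌈73/18⌉ = 5 USB sticks.
A packing using 5 USB sticks:
  USB stick 1: 14 + 4 = 18
  USB stick 2: 13 + 4 = 17
  USB stick 3: 11 + 6 = 17
  USB stick 4: 11 = 11
  USB stick 5: 10 = 10
This matches the lower bound, so 5 is optimal.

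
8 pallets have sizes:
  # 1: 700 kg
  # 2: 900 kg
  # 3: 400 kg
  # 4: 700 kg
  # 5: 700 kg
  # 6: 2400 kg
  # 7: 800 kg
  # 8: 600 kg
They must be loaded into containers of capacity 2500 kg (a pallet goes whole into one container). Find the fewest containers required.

Total = 2400 + 900 + 800 + 700 + 700 + 700 + 600 + 400 = 7200 kg.
Lower bound: ⌈7200/2500⌉ = 3 containers.
A packing using 3 containers:
  container 1: 2400 = 2400
  container 2: 900 + 800 + 700 = 2400
  container 3: 700 + 700 + 600 + 400 = 2400
This matches the lower bound, so 3 is optimal.

3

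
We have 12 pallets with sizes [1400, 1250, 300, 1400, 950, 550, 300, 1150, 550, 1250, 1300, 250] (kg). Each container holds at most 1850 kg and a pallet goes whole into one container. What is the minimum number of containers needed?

7

Total = 1400 + 1400 + 1300 + 1250 + 1250 + 1150 + 950 + 550 + 550 + 300 + 300 + 250 = 10650 kg.
Lower bound: ⌈10650/1850⌉ = 6 containers.
Also, 7 pallets each exceed 925 kg, and no two of those can share a container, so at least 7 containers are needed.
A packing using 7 containers:
  container 1: 1400 + 300 = 1700
  container 2: 1400 + 300 = 1700
  container 3: 1300 + 550 = 1850
  container 4: 1250 + 550 = 1800
  container 5: 1250 + 250 = 1500
  container 6: 1150 = 1150
  container 7: 950 = 950
This matches the lower bound, so 7 is optimal.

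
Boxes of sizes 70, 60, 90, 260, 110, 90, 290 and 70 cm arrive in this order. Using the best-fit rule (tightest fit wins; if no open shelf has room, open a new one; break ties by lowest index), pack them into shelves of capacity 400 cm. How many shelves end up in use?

3

  70 → shelf 1 (new)  [load 70/400]
  60 → shelf 1  [load 130/400]
  90 → shelf 1  [load 220/400]
  260 → shelf 2 (new)  [load 260/400]
  110 → shelf 2  [load 370/400]
  90 → shelf 1  [load 310/400]
  290 → shelf 3 (new)  [load 290/400]
  70 → shelf 1  [load 380/400]
3 shelves opened.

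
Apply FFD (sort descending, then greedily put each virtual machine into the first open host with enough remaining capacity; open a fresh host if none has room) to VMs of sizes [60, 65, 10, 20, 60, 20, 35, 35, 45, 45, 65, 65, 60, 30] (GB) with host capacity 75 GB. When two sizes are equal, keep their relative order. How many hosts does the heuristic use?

Sorted descending: 65, 65, 65, 60, 60, 60, 45, 45, 35, 35, 30, 20, 20, 10.
  65 → host 1 (new)  [load 65/75]
  65 → host 2 (new)  [load 65/75]
  65 → host 3 (new)  [load 65/75]
  60 → host 4 (new)  [load 60/75]
  60 → host 5 (new)  [load 60/75]
  60 → host 6 (new)  [load 60/75]
  45 → host 7 (new)  [load 45/75]
  45 → host 8 (new)  [load 45/75]
  35 → host 9 (new)  [load 35/75]
  35 → host 9  [load 70/75]
  30 → host 7  [load 75/75]
  20 → host 8  [load 65/75]
  20 → host 10 (new)  [load 20/75]
  10 → host 1  [load 75/75]
10 hosts opened.

10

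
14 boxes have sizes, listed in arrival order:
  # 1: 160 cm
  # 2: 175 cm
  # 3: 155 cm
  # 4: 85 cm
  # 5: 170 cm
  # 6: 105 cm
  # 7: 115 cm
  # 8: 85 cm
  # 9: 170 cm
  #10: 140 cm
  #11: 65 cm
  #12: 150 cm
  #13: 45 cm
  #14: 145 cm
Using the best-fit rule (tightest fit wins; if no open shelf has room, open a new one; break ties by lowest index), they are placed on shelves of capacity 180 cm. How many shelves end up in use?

  160 → shelf 1 (new)  [load 160/180]
  175 → shelf 2 (new)  [load 175/180]
  155 → shelf 3 (new)  [load 155/180]
  85 → shelf 4 (new)  [load 85/180]
  170 → shelf 5 (new)  [load 170/180]
  105 → shelf 6 (new)  [load 105/180]
  115 → shelf 7 (new)  [load 115/180]
  85 → shelf 4  [load 170/180]
  170 → shelf 8 (new)  [load 170/180]
  140 → shelf 9 (new)  [load 140/180]
  65 → shelf 7  [load 180/180]
  150 → shelf 10 (new)  [load 150/180]
  45 → shelf 6  [load 150/180]
  145 → shelf 11 (new)  [load 145/180]
11 shelves opened.

11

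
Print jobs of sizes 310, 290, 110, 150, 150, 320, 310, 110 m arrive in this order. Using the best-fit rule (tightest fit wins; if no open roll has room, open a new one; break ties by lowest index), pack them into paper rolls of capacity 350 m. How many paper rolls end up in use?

6

  310 → roll 1 (new)  [load 310/350]
  290 → roll 2 (new)  [load 290/350]
  110 → roll 3 (new)  [load 110/350]
  150 → roll 3  [load 260/350]
  150 → roll 4 (new)  [load 150/350]
  320 → roll 5 (new)  [load 320/350]
  310 → roll 6 (new)  [load 310/350]
  110 → roll 4  [load 260/350]
6 paper rolls opened.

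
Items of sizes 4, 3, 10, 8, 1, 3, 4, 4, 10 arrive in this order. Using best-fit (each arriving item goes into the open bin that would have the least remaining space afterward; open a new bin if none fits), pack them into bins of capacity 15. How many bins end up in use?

4

  4 → bin 1 (new)  [load 4/15]
  3 → bin 1  [load 7/15]
  10 → bin 2 (new)  [load 10/15]
  8 → bin 1  [load 15/15]
  1 → bin 2  [load 11/15]
  3 → bin 2  [load 14/15]
  4 → bin 3 (new)  [load 4/15]
  4 → bin 3  [load 8/15]
  10 → bin 4 (new)  [load 10/15]
4 bins opened.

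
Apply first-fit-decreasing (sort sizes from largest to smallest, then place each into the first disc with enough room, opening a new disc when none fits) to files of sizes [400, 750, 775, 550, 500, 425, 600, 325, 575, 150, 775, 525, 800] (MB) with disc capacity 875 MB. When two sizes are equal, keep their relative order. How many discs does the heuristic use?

Sorted descending: 800, 775, 775, 750, 600, 575, 550, 525, 500, 425, 400, 325, 150.
  800 → disc 1 (new)  [load 800/875]
  775 → disc 2 (new)  [load 775/875]
  775 → disc 3 (new)  [load 775/875]
  750 → disc 4 (new)  [load 750/875]
  600 → disc 5 (new)  [load 600/875]
  575 → disc 6 (new)  [load 575/875]
  550 → disc 7 (new)  [load 550/875]
  525 → disc 8 (new)  [load 525/875]
  500 → disc 9 (new)  [load 500/875]
  425 → disc 10 (new)  [load 425/875]
  400 → disc 10  [load 825/875]
  325 → disc 7  [load 875/875]
  150 → disc 5  [load 750/875]
10 discs opened.

10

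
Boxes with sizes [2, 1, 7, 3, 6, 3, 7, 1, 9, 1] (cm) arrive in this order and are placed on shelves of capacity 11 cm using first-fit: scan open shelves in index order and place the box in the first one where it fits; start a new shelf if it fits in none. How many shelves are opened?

4

  2 → shelf 1 (new)  [load 2/11]
  1 → shelf 1  [load 3/11]
  7 → shelf 1  [load 10/11]
  3 → shelf 2 (new)  [load 3/11]
  6 → shelf 2  [load 9/11]
  3 → shelf 3 (new)  [load 3/11]
  7 → shelf 3  [load 10/11]
  1 → shelf 1  [load 11/11]
  9 → shelf 4 (new)  [load 9/11]
  1 → shelf 2  [load 10/11]
4 shelves opened.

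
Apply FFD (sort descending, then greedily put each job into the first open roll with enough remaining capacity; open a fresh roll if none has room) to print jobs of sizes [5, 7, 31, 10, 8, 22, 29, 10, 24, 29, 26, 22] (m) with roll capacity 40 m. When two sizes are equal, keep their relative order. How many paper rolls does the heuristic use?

7

Sorted descending: 31, 29, 29, 26, 24, 22, 22, 10, 10, 8, 7, 5.
  31 → roll 1 (new)  [load 31/40]
  29 → roll 2 (new)  [load 29/40]
  29 → roll 3 (new)  [load 29/40]
  26 → roll 4 (new)  [load 26/40]
  24 → roll 5 (new)  [load 24/40]
  22 → roll 6 (new)  [load 22/40]
  22 → roll 7 (new)  [load 22/40]
  10 → roll 2  [load 39/40]
  10 → roll 3  [load 39/40]
  8 → roll 1  [load 39/40]
  7 → roll 4  [load 33/40]
  5 → roll 4  [load 38/40]
7 paper rolls opened.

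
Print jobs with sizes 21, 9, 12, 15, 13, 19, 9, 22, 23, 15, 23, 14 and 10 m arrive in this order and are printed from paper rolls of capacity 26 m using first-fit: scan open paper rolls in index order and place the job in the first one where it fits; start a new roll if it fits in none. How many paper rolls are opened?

10

  21 → roll 1 (new)  [load 21/26]
  9 → roll 2 (new)  [load 9/26]
  12 → roll 2  [load 21/26]
  15 → roll 3 (new)  [load 15/26]
  13 → roll 4 (new)  [load 13/26]
  19 → roll 5 (new)  [load 19/26]
  9 → roll 3  [load 24/26]
  22 → roll 6 (new)  [load 22/26]
  23 → roll 7 (new)  [load 23/26]
  15 → roll 8 (new)  [load 15/26]
  23 → roll 9 (new)  [load 23/26]
  14 → roll 10 (new)  [load 14/26]
  10 → roll 4  [load 23/26]
10 paper rolls opened.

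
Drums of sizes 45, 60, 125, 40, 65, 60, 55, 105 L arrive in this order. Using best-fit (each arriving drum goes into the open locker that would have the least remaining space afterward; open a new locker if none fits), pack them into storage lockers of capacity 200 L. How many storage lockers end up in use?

  45 → locker 1 (new)  [load 45/200]
  60 → locker 1  [load 105/200]
  125 → locker 2 (new)  [load 125/200]
  40 → locker 2  [load 165/200]
  65 → locker 1  [load 170/200]
  60 → locker 3 (new)  [load 60/200]
  55 → locker 3  [load 115/200]
  105 → locker 4 (new)  [load 105/200]
4 storage lockers opened.

4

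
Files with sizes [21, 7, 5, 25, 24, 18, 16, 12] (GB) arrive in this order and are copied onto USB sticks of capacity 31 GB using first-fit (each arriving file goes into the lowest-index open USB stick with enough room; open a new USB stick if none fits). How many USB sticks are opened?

5

  21 → USB stick 1 (new)  [load 21/31]
  7 → USB stick 1  [load 28/31]
  5 → USB stick 2 (new)  [load 5/31]
  25 → USB stick 2  [load 30/31]
  24 → USB stick 3 (new)  [load 24/31]
  18 → USB stick 4 (new)  [load 18/31]
  16 → USB stick 5 (new)  [load 16/31]
  12 → USB stick 4  [load 30/31]
5 USB sticks opened.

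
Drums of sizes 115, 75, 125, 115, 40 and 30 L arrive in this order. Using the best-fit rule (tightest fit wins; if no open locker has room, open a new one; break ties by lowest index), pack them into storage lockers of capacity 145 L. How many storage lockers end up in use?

4

  115 → locker 1 (new)  [load 115/145]
  75 → locker 2 (new)  [load 75/145]
  125 → locker 3 (new)  [load 125/145]
  115 → locker 4 (new)  [load 115/145]
  40 → locker 2  [load 115/145]
  30 → locker 1  [load 145/145]
4 storage lockers opened.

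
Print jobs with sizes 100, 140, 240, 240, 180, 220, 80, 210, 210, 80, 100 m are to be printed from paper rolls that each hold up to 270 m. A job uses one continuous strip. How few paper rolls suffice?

Total = 240 + 240 + 220 + 210 + 210 + 180 + 140 + 100 + 100 + 80 + 80 = 1800 m.
Lower bound: ⌈1800/270⌉ = 7 paper rolls.
A packing using 8 paper rolls:
  roll 1: 240 = 240
  roll 2: 240 = 240
  roll 3: 220 = 220
  roll 4: 210 = 210
  roll 5: 210 = 210
  roll 6: 180 + 80 = 260
  roll 7: 140 + 100 = 240
  roll 8: 100 + 80 = 180
No arrangement into 7 paper rolls stays within capacity, so 8 is optimal.

8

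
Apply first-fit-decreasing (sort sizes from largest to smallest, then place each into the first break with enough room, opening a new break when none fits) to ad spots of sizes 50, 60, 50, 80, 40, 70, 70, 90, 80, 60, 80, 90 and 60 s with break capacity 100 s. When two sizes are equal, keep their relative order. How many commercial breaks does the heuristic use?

Sorted descending: 90, 90, 80, 80, 80, 70, 70, 60, 60, 60, 50, 50, 40.
  90 → break 1 (new)  [load 90/100]
  90 → break 2 (new)  [load 90/100]
  80 → break 3 (new)  [load 80/100]
  80 → break 4 (new)  [load 80/100]
  80 → break 5 (new)  [load 80/100]
  70 → break 6 (new)  [load 70/100]
  70 → break 7 (new)  [load 70/100]
  60 → break 8 (new)  [load 60/100]
  60 → break 9 (new)  [load 60/100]
  60 → break 10 (new)  [load 60/100]
  50 → break 11 (new)  [load 50/100]
  50 → break 11  [load 100/100]
  40 → break 8  [load 100/100]
11 commercial breaks opened.

11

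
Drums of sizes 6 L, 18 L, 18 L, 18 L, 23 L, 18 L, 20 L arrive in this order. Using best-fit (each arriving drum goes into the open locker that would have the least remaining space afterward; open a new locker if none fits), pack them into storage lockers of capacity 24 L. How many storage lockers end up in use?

6

  6 → locker 1 (new)  [load 6/24]
  18 → locker 1  [load 24/24]
  18 → locker 2 (new)  [load 18/24]
  18 → locker 3 (new)  [load 18/24]
  23 → locker 4 (new)  [load 23/24]
  18 → locker 5 (new)  [load 18/24]
  20 → locker 6 (new)  [load 20/24]
6 storage lockers opened.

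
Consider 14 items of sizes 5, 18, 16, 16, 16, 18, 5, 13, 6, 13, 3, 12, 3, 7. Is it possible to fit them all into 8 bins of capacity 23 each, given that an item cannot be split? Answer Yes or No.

A valid assignment using 8 bins:
  bin 1: 18 + 5 = 23
  bin 2: 18 + 5 = 23
  bin 3: 16 + 7 = 23
  bin 4: 16 + 6 = 22
  bin 5: 16 + 3 + 3 = 22
  bin 6: 13 = 13
  bin 7: 13 = 13
  bin 8: 12 = 12
Every load is within 23, so 8 bins suffice.

Yes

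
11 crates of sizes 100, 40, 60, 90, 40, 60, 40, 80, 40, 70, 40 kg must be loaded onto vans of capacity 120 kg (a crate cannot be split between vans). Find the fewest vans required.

6

Total = 100 + 90 + 80 + 70 + 60 + 60 + 40 + 40 + 40 + 40 + 40 = 660 kg.
Lower bound: ⌈660/120⌉ = 6 vans.
A packing using 6 vans:
  van 1: 100 = 100
  van 2: 90 = 90
  van 3: 80 + 40 = 120
  van 4: 70 + 40 = 110
  van 5: 60 + 60 = 120
  van 6: 40 + 40 + 40 = 120
This matches the lower bound, so 6 is optimal.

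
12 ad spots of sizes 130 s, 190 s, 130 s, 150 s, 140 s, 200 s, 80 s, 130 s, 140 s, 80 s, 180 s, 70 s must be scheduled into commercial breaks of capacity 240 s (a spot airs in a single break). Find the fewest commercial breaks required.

Total = 200 + 190 + 180 + 150 + 140 + 140 + 130 + 130 + 130 + 80 + 80 + 70 = 1620 s.
Lower bound: ⌈1620/240⌉ = 7 commercial breaks.
Also, 9 ad spots each exceed 120 s, and no two of those can share a break, so at least 9 commercial breaks are needed.
A packing using 9 commercial breaks:
  break 1: 200 = 200
  break 2: 190 = 190
  break 3: 180 = 180
  break 4: 150 + 80 = 230
  break 5: 140 + 80 = 220
  break 6: 140 + 70 = 210
  break 7: 130 = 130
  break 8: 130 = 130
  break 9: 130 = 130
This matches the lower bound, so 9 is optimal.

9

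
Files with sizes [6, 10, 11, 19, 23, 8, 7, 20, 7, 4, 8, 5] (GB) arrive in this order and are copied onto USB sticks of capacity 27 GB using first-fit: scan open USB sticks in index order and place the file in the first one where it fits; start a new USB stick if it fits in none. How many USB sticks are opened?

  6 → USB stick 1 (new)  [load 6/27]
  10 → USB stick 1  [load 16/27]
  11 → USB stick 1  [load 27/27]
  19 → USB stick 2 (new)  [load 19/27]
  23 → USB stick 3 (new)  [load 23/27]
  8 → USB stick 2  [load 27/27]
  7 → USB stick 4 (new)  [load 7/27]
  20 → USB stick 4  [load 27/27]
  7 → USB stick 5 (new)  [load 7/27]
  4 → USB stick 3  [load 27/27]
  8 → USB stick 5  [load 15/27]
  5 → USB stick 5  [load 20/27]
5 USB sticks opened.

5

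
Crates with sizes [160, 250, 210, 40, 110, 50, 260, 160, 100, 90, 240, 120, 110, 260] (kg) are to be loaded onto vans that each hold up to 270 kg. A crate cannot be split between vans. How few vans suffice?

9

Total = 260 + 260 + 250 + 240 + 210 + 160 + 160 + 120 + 110 + 110 + 100 + 90 + 50 + 40 = 2160 kg.
Lower bound: ⌈2160/270⌉ = 8 vans.
A packing using 9 vans:
  van 1: 260 = 260
  van 2: 260 = 260
  van 3: 250 = 250
  van 4: 240 = 240
  van 5: 210 + 50 = 260
  van 6: 160 + 110 = 270
  van 7: 160 + 110 = 270
  van 8: 120 + 100 + 40 = 260
  van 9: 90 = 90
No arrangement into 8 vans stays within capacity, so 9 is optimal.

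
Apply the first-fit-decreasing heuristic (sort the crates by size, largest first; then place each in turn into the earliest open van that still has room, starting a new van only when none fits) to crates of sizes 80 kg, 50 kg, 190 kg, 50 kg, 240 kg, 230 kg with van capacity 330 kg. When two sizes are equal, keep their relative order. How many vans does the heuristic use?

3

Sorted descending: 240, 230, 190, 80, 50, 50.
  240 → van 1 (new)  [load 240/330]
  230 → van 2 (new)  [load 230/330]
  190 → van 3 (new)  [load 190/330]
  80 → van 1  [load 320/330]
  50 → van 2  [load 280/330]
  50 → van 2  [load 330/330]
3 vans opened.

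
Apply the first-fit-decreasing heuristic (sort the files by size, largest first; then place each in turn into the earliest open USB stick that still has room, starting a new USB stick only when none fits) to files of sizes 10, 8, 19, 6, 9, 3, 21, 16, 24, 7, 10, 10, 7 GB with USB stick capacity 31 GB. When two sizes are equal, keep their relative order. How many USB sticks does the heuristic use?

Sorted descending: 24, 21, 19, 16, 10, 10, 10, 9, 8, 7, 7, 6, 3.
  24 → USB stick 1 (new)  [load 24/31]
  21 → USB stick 2 (new)  [load 21/31]
  19 → USB stick 3 (new)  [load 19/31]
  16 → USB stick 4 (new)  [load 16/31]
  10 → USB stick 2  [load 31/31]
  10 → USB stick 3  [load 29/31]
  10 → USB stick 4  [load 26/31]
  9 → USB stick 5 (new)  [load 9/31]
  8 → USB stick 5  [load 17/31]
  7 → USB stick 1  [load 31/31]
  7 → USB stick 5  [load 24/31]
  6 → USB stick 5  [load 30/31]
  3 → USB stick 4  [load 29/31]
5 USB sticks opened.

5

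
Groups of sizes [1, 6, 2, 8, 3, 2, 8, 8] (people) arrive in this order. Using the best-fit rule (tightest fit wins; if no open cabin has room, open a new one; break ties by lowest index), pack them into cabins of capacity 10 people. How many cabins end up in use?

  1 → cabin 1 (new)  [load 1/10]
  6 → cabin 1  [load 7/10]
  2 → cabin 1  [load 9/10]
  8 → cabin 2 (new)  [load 8/10]
  3 → cabin 3 (new)  [load 3/10]
  2 → cabin 2  [load 10/10]
  8 → cabin 4 (new)  [load 8/10]
  8 → cabin 5 (new)  [load 8/10]
5 cabins opened.

5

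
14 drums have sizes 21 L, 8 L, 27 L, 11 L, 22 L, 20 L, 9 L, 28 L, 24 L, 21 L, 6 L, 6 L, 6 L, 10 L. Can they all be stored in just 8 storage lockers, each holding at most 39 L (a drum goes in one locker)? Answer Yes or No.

Yes

A valid assignment using 7 storage lockers:
  locker 1: 28 + 11 = 39
  locker 2: 27 + 10 = 37
  locker 3: 24 + 9 + 6 = 39
  locker 4: 22 + 8 + 6 = 36
  locker 5: 21 + 6 = 27
  locker 6: 21 = 21
  locker 7: 20 = 20
That uses only 7 ≤ 8, so 8 storage lockers are enough.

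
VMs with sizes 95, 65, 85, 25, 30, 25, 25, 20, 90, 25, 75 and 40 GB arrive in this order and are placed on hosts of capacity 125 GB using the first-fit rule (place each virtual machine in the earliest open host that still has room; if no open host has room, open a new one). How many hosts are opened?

  95 → host 1 (new)  [load 95/125]
  65 → host 2 (new)  [load 65/125]
  85 → host 3 (new)  [load 85/125]
  25 → host 1  [load 120/125]
  30 → host 2  [load 95/125]
  25 → host 2  [load 120/125]
  25 → host 3  [load 110/125]
  20 → host 4 (new)  [load 20/125]
  90 → host 4  [load 110/125]
  25 → host 5 (new)  [load 25/125]
  75 → host 5  [load 100/125]
  40 → host 6 (new)  [load 40/125]
6 hosts opened.

6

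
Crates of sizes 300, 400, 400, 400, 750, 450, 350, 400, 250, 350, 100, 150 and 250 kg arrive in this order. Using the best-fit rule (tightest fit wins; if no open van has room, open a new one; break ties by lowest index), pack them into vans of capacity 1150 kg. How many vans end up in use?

4

  300 → van 1 (new)  [load 300/1150]
  400 → van 1  [load 700/1150]
  400 → van 1  [load 1100/1150]
  400 → van 2 (new)  [load 400/1150]
  750 → van 2  [load 1150/1150]
  450 → van 3 (new)  [load 450/1150]
  350 → van 3  [load 800/1150]
  400 → van 4 (new)  [load 400/1150]
  250 → van 3  [load 1050/1150]
  350 → van 4  [load 750/1150]
  100 → van 3  [load 1150/1150]
  150 → van 4  [load 900/1150]
  250 → van 4  [load 1150/1150]
4 vans opened.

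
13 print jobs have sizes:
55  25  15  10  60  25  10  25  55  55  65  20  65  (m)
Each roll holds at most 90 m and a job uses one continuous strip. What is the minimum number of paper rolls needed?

6

Total = 65 + 65 + 60 + 55 + 55 + 55 + 25 + 25 + 25 + 20 + 15 + 10 + 10 = 485 m.
Lower bound: ⌈485/90⌉ = 6 paper rolls.
A packing using 6 paper rolls:
  roll 1: 65 + 25 = 90
  roll 2: 65 + 25 = 90
  roll 3: 60 + 25 = 85
  roll 4: 55 + 20 + 15 = 90
  roll 5: 55 + 10 + 10 = 75
  roll 6: 55 = 55
This matches the lower bound, so 6 is optimal.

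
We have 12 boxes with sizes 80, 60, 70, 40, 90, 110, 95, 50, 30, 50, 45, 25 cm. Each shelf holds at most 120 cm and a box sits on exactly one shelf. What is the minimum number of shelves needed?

7

Total = 110 + 95 + 90 + 80 + 70 + 60 + 50 + 50 + 45 + 40 + 30 + 25 = 745 cm.
Lower bound: ⌈745/120⌉ = 7 shelves.
A packing using 7 shelves:
  shelf 1: 110 = 110
  shelf 2: 95 + 25 = 120
  shelf 3: 90 + 30 = 120
  shelf 4: 80 + 40 = 120
  shelf 5: 70 + 50 = 120
  shelf 6: 60 + 50 = 110
  shelf 7: 45 = 45
This matches the lower bound, so 7 is optimal.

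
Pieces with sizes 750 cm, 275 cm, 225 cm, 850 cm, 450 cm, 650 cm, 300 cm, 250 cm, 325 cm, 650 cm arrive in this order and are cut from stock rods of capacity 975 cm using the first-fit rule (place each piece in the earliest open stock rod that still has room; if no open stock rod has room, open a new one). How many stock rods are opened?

  750 → stock rod 1 (new)  [load 750/975]
  275 → stock rod 2 (new)  [load 275/975]
  225 → stock rod 1  [load 975/975]
  850 → stock rod 3 (new)  [load 850/975]
  450 → stock rod 2  [load 725/975]
  650 → stock rod 4 (new)  [load 650/975]
  300 → stock rod 4  [load 950/975]
  250 → stock rod 2  [load 975/975]
  325 → stock rod 5 (new)  [load 325/975]
  650 → stock rod 5  [load 975/975]
5 stock rods opened.

5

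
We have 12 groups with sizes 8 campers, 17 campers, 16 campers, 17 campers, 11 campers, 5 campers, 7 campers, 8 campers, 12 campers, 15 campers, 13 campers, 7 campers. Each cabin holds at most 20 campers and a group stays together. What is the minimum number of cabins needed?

Total = 17 + 17 + 16 + 15 + 13 + 12 + 11 + 8 + 8 + 7 + 7 + 5 = 136 campers.
Lower bound: ⌈136/20⌉ = 7 cabins.
A packing using 8 cabins:
  cabin 1: 17 = 17
  cabin 2: 17 = 17
  cabin 3: 16 = 16
  cabin 4: 15 + 5 = 20
  cabin 5: 13 + 7 = 20
  cabin 6: 12 + 8 = 20
  cabin 7: 11 + 8 = 19
  cabin 8: 7 = 7
No arrangement into 7 cabins stays within capacity, so 8 is optimal.

8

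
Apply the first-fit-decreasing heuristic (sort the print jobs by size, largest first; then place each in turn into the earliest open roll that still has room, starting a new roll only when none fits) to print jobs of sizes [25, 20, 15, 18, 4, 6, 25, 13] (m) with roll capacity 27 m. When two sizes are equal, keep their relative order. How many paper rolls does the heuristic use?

Sorted descending: 25, 25, 20, 18, 15, 13, 6, 4.
  25 → roll 1 (new)  [load 25/27]
  25 → roll 2 (new)  [load 25/27]
  20 → roll 3 (new)  [load 20/27]
  18 → roll 4 (new)  [load 18/27]
  15 → roll 5 (new)  [load 15/27]
  13 → roll 6 (new)  [load 13/27]
  6 → roll 3  [load 26/27]
  4 → roll 4  [load 22/27]
6 paper rolls opened.

6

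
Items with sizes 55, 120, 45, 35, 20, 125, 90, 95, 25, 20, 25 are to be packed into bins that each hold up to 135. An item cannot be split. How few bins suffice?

6

Total = 125 + 120 + 95 + 90 + 55 + 45 + 35 + 25 + 25 + 20 + 20 = 655.
Lower bound: ⌈655/135⌉ = 5 bins.
A packing using 6 bins:
  bin 1: 125 = 125
  bin 2: 120 = 120
  bin 3: 95 + 35 = 130
  bin 4: 90 + 45 = 135
  bin 5: 55 + 25 + 25 + 20 = 125
  bin 6: 20 = 20
No arrangement into 5 bins stays within capacity, so 6 is optimal.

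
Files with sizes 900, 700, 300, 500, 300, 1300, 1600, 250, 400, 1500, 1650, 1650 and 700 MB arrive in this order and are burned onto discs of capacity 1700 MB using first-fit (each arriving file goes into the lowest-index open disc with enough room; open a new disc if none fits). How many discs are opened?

8

  900 → disc 1 (new)  [load 900/1700]
  700 → disc 1  [load 1600/1700]
  300 → disc 2 (new)  [load 300/1700]
  500 → disc 2  [load 800/1700]
  300 → disc 2  [load 1100/1700]
  1300 → disc 3 (new)  [load 1300/1700]
  1600 → disc 4 (new)  [load 1600/1700]
  250 → disc 2  [load 1350/1700]
  400 → disc 3  [load 1700/1700]
  1500 → disc 5 (new)  [load 1500/1700]
  1650 → disc 6 (new)  [load 1650/1700]
  1650 → disc 7 (new)  [load 1650/1700]
  700 → disc 8 (new)  [load 700/1700]
8 discs opened.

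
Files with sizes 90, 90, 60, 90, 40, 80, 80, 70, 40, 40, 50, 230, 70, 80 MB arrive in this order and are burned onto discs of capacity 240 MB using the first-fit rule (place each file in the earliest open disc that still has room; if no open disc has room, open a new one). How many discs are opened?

5

  90 → disc 1 (new)  [load 90/240]
  90 → disc 1  [load 180/240]
  60 → disc 1  [load 240/240]
  90 → disc 2 (new)  [load 90/240]
  40 → disc 2  [load 130/240]
  80 → disc 2  [load 210/240]
  80 → disc 3 (new)  [load 80/240]
  70 → disc 3  [load 150/240]
  40 → disc 3  [load 190/240]
  40 → disc 3  [load 230/240]
  50 → disc 4 (new)  [load 50/240]
  230 → disc 5 (new)  [load 230/240]
  70 → disc 4  [load 120/240]
  80 → disc 4  [load 200/240]
5 discs opened.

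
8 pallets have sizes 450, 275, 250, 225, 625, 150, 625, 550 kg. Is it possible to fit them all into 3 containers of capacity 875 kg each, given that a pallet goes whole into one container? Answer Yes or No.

No

Total = 3150 kg; ⌈3150/875⌉ = 4.
At least 4 containers are required, but only 3 are allowed.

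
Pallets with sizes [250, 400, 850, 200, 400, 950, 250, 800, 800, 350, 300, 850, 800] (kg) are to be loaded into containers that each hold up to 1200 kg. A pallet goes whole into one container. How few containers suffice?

7

Total = 950 + 850 + 850 + 800 + 800 + 800 + 400 + 400 + 350 + 300 + 250 + 250 + 200 = 7200 kg.
Lower bound: ⌈7200/1200⌉ = 6 containers.
A packing using 7 containers:
  container 1: 950 + 250 = 1200
  container 2: 850 + 350 = 1200
  container 3: 850 + 300 = 1150
  container 4: 800 + 400 = 1200
  container 5: 800 + 400 = 1200
  container 6: 800 + 250 = 1050
  container 7: 200 = 200
No arrangement into 6 containers stays within capacity, so 7 is optimal.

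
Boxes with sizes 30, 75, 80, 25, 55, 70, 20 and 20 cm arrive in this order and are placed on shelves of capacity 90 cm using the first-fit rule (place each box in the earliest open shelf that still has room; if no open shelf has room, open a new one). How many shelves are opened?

  30 → shelf 1 (new)  [load 30/90]
  75 → shelf 2 (new)  [load 75/90]
  80 → shelf 3 (new)  [load 80/90]
  25 → shelf 1  [load 55/90]
  55 → shelf 4 (new)  [load 55/90]
  70 → shelf 5 (new)  [load 70/90]
  20 → shelf 1  [load 75/90]
  20 → shelf 4  [load 75/90]
5 shelves opened.

5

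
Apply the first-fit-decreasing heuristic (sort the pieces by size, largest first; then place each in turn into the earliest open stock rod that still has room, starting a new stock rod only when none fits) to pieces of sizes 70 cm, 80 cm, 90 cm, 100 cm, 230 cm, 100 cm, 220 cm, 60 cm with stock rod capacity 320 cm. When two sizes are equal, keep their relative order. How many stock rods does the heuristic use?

3

Sorted descending: 230, 220, 100, 100, 90, 80, 70, 60.
  230 → stock rod 1 (new)  [load 230/320]
  220 → stock rod 2 (new)  [load 220/320]
  100 → stock rod 2  [load 320/320]
  100 → stock rod 3 (new)  [load 100/320]
  90 → stock rod 1  [load 320/320]
  80 → stock rod 3  [load 180/320]
  70 → stock rod 3  [load 250/320]
  60 → stock rod 3  [load 310/320]
3 stock rods opened.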